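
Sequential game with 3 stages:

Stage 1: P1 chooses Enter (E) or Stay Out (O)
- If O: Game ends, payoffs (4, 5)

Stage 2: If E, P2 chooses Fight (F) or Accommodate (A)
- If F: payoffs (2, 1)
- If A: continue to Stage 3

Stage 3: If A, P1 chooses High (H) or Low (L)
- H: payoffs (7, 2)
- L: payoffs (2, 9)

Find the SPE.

SPE: (E, A, H); Outcome (7, 2)

Work:
Stage 3: P1 chooses H (7 vs 2)
Stage 2: P2: F->1, A->2 (anticipating H). Choose A
Stage 1: P1: O->4, E->7 (anticipating A, H). Choose E
SPE path: E -> A -> H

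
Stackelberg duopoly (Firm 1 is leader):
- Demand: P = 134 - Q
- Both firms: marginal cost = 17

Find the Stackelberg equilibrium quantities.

q₁* (leader) = 58.5, q₂* (follower) = 29.25

Work:
Follower's reaction: q₂ = (a - c - q₁)/2
Leader substitutes: π₁ = q₁·(a - q₁ - (a-c-q₁)/2 - c)
FOC: q₁* = (134 - 17)/2 = 58.50
Then: q₂* = (134 - 17 - 58.5)/2 = 29.25
Leader has first-mover advantage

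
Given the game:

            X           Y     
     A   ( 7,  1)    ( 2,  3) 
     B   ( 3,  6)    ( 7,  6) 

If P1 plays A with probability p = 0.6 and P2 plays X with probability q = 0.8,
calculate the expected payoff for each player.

E[P1] = 5.12, E[P2] = 3.24

Work:
E[P1] = p·q·π₁(A,X) + p·(1-q)·π₁(A,Y) + (1-p)·q·π₁(B,X) + (1-p)·(1-q)·π₁(B,Y)
= 0.6·0.8·7 + 0.6·0.2·2 + 0.4·0.8·3 + 0.4·0.2·7
= 5.12

E[P2] = 3.24 (similar calculation)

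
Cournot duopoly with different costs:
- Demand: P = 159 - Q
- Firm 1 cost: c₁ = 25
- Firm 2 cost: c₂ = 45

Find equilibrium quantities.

q₁* = 51.33, q₂* = 31.33

Work:
Reaction: q₁ = (159 - 25 - q₂)/2
Reaction: q₂ = (159 - 45 - q₁)/2
Solve simultaneously:
q₁* = (159 - 2×25 + 45)/3 = 51.33
q₂* = (159 - 2×45 + 25)/3 = 31.33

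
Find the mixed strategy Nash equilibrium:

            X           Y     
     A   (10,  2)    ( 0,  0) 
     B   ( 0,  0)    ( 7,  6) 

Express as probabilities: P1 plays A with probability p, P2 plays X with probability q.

p = 0.75, q = 0.4118

Work:
Find probabilities that make opponent indifferent:
P2 chooses q to make P1 indifferent between A and B
P1 chooses p to make P2 indifferent between X and Y
Mixed NE: P1 plays (A: 0.75, B: 0.25), P2 plays (X: 0.4118, Y: 0.5882)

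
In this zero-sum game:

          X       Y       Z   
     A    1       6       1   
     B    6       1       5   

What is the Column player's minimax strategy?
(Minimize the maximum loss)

Column should play Z, value = 5

Work:
Column player minimizes Row's maximum payoff:
Column X: max payoff to Row = 6
Column Y: max payoff to Row = 6
Column Z: max payoff to Row = 5
Minimum is 5, achieved by column Z.
Minimax strategy: Z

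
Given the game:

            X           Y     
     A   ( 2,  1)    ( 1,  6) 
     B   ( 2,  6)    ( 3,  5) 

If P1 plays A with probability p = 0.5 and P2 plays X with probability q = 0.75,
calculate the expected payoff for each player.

E[P1] = 2.0, E[P2] = 4.0

Work:
E[P1] = p·q·π₁(A,X) + p·(1-q)·π₁(A,Y) + (1-p)·q·π₁(B,X) + (1-p)·(1-q)·π₁(B,Y)
= 0.5·0.75·2 + 0.5·0.25·1 + 0.5·0.75·2 + 0.5·0.25·3
= 2.0

E[P2] = 4.0 (similar calculation)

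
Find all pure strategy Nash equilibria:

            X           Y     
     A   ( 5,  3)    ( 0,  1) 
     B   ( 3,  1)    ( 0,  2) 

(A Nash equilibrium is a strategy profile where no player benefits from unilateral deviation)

Nash equilibrium: (A, X), (B, Y)

Work:
Best responses:
  P1 vs X: payoffs [5, 3] → best response A (payoff 5)
  P1 vs Y: payoffs [0, 0] → best response A/B (payoff 0)
  P2 vs A: payoffs [3, 1] → best response X (payoff 3)
  P2 vs B: payoffs [1, 2] → best response Y (payoff 2)
Mutual best responses: (A,X), (B,Y) → Nash equilibria.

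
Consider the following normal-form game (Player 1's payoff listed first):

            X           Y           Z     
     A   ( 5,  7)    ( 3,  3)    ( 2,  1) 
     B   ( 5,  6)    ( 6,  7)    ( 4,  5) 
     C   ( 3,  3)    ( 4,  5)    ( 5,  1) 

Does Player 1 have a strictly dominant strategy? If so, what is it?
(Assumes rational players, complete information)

No strictly dominant strategy exists for Player 1

Work:
A strategy strictly dominates another if it gives a strictly higher payoff against every opponent action. Compare each pair of P1's strategies column-by-column:
  A vs B: [5 vs 5, 3 vs 6, 2 vs 4] → A does not strictly dominate B (column X: 5 ≤ 5)
  A vs C: [5 vs 3, 3 vs 4, 2 vs 5] → A does not strictly dominate C (column Y: 3 ≤ 4)
  B vs A: [5 vs 5, 6 vs 3, 4 vs 2] → B does not strictly dominate A (column X: 5 ≤ 5)
  B vs C: [5 vs 3, 6 vs 4, 4 vs 5] → B does not strictly dominate C (column Z: 4 ≤ 5)
  C vs A: [3 vs 5, 4 vs 3, 5 vs 2] → C does not strictly dominate A (column X: 3 ≤ 5)
  C vs B: [3 vs 5, 4 vs 6, 5 vs 4] → C does not strictly dominate B (column X: 3 ≤ 5)
No single strategy strictly dominates all others → no strictly dominant strategy.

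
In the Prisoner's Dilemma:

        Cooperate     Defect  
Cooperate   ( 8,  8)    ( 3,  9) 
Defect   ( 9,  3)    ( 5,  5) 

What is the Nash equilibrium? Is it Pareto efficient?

(Defect, Defect) is NE; not Pareto efficient

Work:
Defect dominates Cooperate for both players:
If P2 cooperates: Defect (9) > Cooperate (8)
If P2 defects: Defect (5) > Cooperate (3)
NE: (Defect, Defect) with payoff (5, 5)
But (Cooperate, Cooperate) = (8, 8) Pareto dominates (5, 5)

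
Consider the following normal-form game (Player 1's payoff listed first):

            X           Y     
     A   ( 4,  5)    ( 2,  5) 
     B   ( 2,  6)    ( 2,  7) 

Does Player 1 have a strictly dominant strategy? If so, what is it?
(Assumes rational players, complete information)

No strictly dominant strategy exists for Player 1

Work:
A strategy strictly dominates another if it gives a strictly higher payoff against every opponent action. Compare each pair of P1's strategies column-by-column:
  A vs B: [4 vs 2, 2 vs 2] → A does not strictly dominate B (column Y: 2 ≤ 2)
  B vs A: [2 vs 4, 2 vs 2] → B does not strictly dominate A (column X: 2 ≤ 4)
No single strategy strictly dominates all others → no strictly dominant strategy.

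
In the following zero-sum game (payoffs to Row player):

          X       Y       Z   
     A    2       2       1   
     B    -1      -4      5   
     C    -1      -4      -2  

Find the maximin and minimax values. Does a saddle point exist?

Maximin = 1, Minimax = 2, Saddle: False

Work:
Row minimums: [1, -4, -4] → maximin = 1
Column maximums: [2, 2, 5] → minimax = 2
No saddle point (maximin ≠ minimax). Mixed strategy needed.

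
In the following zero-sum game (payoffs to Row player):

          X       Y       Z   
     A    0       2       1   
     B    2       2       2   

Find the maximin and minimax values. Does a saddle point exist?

Maximin = 2, Minimax = 2, Saddle: True

Work:
Row minimums: [0, 2] → maximin = 2
Column maximums: [2, 2, 2] → minimax = 2
Saddle point exists! Game value = 2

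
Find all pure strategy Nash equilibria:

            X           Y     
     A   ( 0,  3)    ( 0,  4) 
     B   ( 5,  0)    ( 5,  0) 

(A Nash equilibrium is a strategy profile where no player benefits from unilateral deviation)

Nash equilibrium: (B, X), (B, Y)

Work:
Best responses:
  P1 vs X: payoffs [0, 5] → best response B (payoff 5)
  P1 vs Y: payoffs [0, 5] → best response B (payoff 5)
  P2 vs A: payoffs [3, 4] → best response Y (payoff 4)
  P2 vs B: payoffs [0, 0] → best response X/Y (payoff 0)
Mutual best responses: (B,X), (B,Y) → Nash equilibria.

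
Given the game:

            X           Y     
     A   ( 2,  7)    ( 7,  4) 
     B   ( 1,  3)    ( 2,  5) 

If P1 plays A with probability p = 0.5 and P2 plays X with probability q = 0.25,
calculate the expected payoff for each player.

E[P1] = 3.75, E[P2] = 4.625

Work:
E[P1] = p·q·π₁(A,X) + p·(1-q)·π₁(A,Y) + (1-p)·q·π₁(B,X) + (1-p)·(1-q)·π₁(B,Y)
= 0.5·0.25·2 + 0.5·0.75·7 + 0.5·0.25·1 + 0.5·0.75·2
= 3.75

E[P2] = 4.625 (similar calculation)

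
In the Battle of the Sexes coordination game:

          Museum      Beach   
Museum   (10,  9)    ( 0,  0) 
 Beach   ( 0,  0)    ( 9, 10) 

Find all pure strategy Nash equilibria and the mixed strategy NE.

Pure NE: (Museum, Museum) and (Beach, Beach); Mixed NE: p = 0.5263, q = 0.4737

Work:
Check pure NE:
(Museum, Museum): (10, 9) - no unilateral deviation beneficial
(Beach, Beach): (9, 10) - no unilateral deviation beneficial
Mixed NE: P1 plays Museum with p = 0.5263, P2 plays Museum with q = 0.4737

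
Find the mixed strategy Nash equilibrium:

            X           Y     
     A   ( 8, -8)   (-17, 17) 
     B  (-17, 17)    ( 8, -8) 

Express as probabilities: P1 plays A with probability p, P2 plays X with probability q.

p = 0.5, q = 0.5

Work:
Find probabilities that make opponent indifferent:
P2 chooses q to make P1 indifferent between A and B
P1 chooses p to make P2 indifferent between X and Y
Mixed NE: P1 plays (A: 0.5, B: 0.5), P2 plays (X: 0.5, Y: 0.5)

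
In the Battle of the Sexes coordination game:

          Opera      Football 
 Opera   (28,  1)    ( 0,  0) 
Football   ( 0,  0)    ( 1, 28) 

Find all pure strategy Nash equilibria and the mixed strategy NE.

Pure NE: (Opera, Opera) and (Football, Football); Mixed NE: p = 0.9655, q = 0.0345

Work:
Check pure NE:
(Opera, Opera): (28, 1) - no unilateral deviation beneficial
(Football, Football): (1, 28) - no unilateral deviation beneficial
Mixed NE: P1 plays Opera with p = 0.9655, P2 plays Opera with q = 0.0345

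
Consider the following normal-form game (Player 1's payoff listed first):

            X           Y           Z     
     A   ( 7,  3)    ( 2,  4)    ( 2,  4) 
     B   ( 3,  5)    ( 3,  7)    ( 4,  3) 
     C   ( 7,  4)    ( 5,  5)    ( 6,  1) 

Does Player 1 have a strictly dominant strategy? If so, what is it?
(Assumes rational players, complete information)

No strictly dominant strategy exists for Player 1

Work:
A strategy strictly dominates another if it gives a strictly higher payoff against every opponent action. Compare each pair of P1's strategies column-by-column:
  A vs B: [7 vs 3, 2 vs 3, 2 vs 4] → A does not strictly dominate B (column Y: 2 ≤ 3)
  A vs C: [7 vs 7, 2 vs 5, 2 vs 6] → A does not strictly dominate C (column X: 7 ≤ 7)
  B vs A: [3 vs 7, 3 vs 2, 4 vs 2] → B does not strictly dominate A (column X: 3 ≤ 7)
  B vs C: [3 vs 7, 3 vs 5, 4 vs 6] → B does not strictly dominate C (column X: 3 ≤ 7)
  C vs A: [7 vs 7, 5 vs 2, 6 vs 2] → C does not strictly dominate A (column X: 7 ≤ 7)
  C vs B: [7 vs 3, 5 vs 3, 6 vs 4] → C strictly dominates B
No single strategy strictly dominates all others → no strictly dominant strategy.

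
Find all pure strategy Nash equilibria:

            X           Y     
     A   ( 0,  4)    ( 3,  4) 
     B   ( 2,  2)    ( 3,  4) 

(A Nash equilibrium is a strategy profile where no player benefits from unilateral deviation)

Nash equilibrium: (A, Y), (B, Y)

Work:
Best responses:
  P1 vs X: payoffs [0, 2] → best response B (payoff 2)
  P1 vs Y: payoffs [3, 3] → best response A/B (payoff 3)
  P2 vs A: payoffs [4, 4] → best response X/Y (payoff 4)
  P2 vs B: payoffs [2, 4] → best response Y (payoff 4)
Mutual best responses: (A,Y), (B,Y) → Nash equilibria.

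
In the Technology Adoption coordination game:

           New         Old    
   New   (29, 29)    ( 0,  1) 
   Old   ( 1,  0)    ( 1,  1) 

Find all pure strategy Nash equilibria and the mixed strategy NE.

Pure NE: (New, New) and (Old, Old); Mixed NE: p = 0.0345, q = 0.0345

Work:
Check pure NE:
(New, New): (29, 29) - no unilateral deviation beneficial
(Old, Old): (1, 1) - no unilateral deviation beneficial
Mixed NE: P1 plays New with p = 0.0345, P2 plays New with q = 0.0345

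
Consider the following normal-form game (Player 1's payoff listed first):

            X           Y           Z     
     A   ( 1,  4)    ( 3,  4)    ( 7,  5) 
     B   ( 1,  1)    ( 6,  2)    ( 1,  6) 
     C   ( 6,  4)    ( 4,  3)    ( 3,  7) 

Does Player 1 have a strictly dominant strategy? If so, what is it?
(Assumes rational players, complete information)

No strictly dominant strategy exists for Player 1

Work:
A strategy strictly dominates another if it gives a strictly higher payoff against every opponent action. Compare each pair of P1's strategies column-by-column:
  A vs B: [1 vs 1, 3 vs 6, 7 vs 1] → A does not strictly dominate B (column X: 1 ≤ 1)
  A vs C: [1 vs 6, 3 vs 4, 7 vs 3] → A does not strictly dominate C (column X: 1 ≤ 6)
  B vs A: [1 vs 1, 6 vs 3, 1 vs 7] → B does not strictly dominate A (column X: 1 ≤ 1)
  B vs C: [1 vs 6, 6 vs 4, 1 vs 3] → B does not strictly dominate C (column X: 1 ≤ 6)
  C vs A: [6 vs 1, 4 vs 3, 3 vs 7] → C does not strictly dominate A (column Z: 3 ≤ 7)
  C vs B: [6 vs 1, 4 vs 6, 3 vs 1] → C does not strictly dominate B (column Y: 4 ≤ 6)
No single strategy strictly dominates all others → no strictly dominant strategy.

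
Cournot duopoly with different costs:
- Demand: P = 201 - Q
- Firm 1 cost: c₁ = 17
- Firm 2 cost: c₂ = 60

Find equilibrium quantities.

q₁* = 75.67, q₂* = 32.67

Work:
Reaction: q₁ = (201 - 17 - q₂)/2
Reaction: q₂ = (201 - 60 - q₁)/2
Solve simultaneously:
q₁* = (201 - 2×17 + 60)/3 = 75.67
q₂* = (201 - 2×60 + 17)/3 = 32.67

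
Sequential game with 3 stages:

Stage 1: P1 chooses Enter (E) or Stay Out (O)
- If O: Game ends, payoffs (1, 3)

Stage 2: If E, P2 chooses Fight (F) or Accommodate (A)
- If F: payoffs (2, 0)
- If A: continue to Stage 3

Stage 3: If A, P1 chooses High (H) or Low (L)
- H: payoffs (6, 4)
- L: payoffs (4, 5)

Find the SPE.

SPE: (E, A, H); Outcome (6, 4)

Work:
Stage 3: P1 chooses H (6 vs 4)
Stage 2: P2: F->0, A->4 (anticipating H). Choose A
Stage 1: P1: O->1, E->6 (anticipating A, H). Choose E
SPE path: E -> A -> H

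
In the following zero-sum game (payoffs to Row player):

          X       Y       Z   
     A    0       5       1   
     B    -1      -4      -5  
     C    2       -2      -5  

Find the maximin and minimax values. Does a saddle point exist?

Maximin = 0, Minimax = 1, Saddle: False

Work:
Row minimums: [0, -5, -5] → maximin = 0
Column maximums: [2, 5, 1] → minimax = 1
No saddle point (maximin ≠ minimax). Mixed strategy needed.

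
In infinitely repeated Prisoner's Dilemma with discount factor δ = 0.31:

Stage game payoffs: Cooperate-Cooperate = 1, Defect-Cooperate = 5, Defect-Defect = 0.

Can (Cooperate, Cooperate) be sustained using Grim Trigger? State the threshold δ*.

δ* = 0.8; since δ = 0.31 < 0.8, cooperation cannot be sustained

Work:
For Grim Trigger:
Cooperate forever: 1/(1-δ)
Defect then punished: 5 + 0·δ/(1-δ)
Need: 1/(1-δ) ≥ 5 + 0·δ/(1-δ)
Solving: δ ≥ (T-R)/(T-P) = (5-1)/(5-0) = 0.8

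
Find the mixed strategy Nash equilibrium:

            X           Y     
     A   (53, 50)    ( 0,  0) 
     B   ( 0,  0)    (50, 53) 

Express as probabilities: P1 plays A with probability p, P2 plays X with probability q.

p = 0.5146, q = 0.4854

Work:
Find probabilities that make opponent indifferent:
P2 chooses q to make P1 indifferent between A and B
P1 chooses p to make P2 indifferent between X and Y
Mixed NE: P1 plays (A: 0.5146, B: 0.4854), P2 plays (X: 0.4854, Y: 0.5146)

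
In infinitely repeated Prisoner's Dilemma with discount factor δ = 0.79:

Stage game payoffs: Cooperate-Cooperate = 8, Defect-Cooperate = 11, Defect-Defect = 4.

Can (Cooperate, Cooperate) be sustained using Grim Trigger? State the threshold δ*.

δ* = 0.4286; since δ = 0.79 ≥ 0.4286, cooperation can be sustained

Work:
For Grim Trigger:
Cooperate forever: 8/(1-δ)
Defect then punished: 11 + 4·δ/(1-δ)
Need: 8/(1-δ) ≥ 11 + 4·δ/(1-δ)
Solving: δ ≥ (T-R)/(T-P) = (11-8)/(11-4) = 0.4286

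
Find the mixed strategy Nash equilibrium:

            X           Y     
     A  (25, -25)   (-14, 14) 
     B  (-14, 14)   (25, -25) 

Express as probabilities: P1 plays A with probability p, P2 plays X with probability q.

p = 0.5, q = 0.5

Work:
Find probabilities that make opponent indifferent:
P2 chooses q to make P1 indifferent between A and B
P1 chooses p to make P2 indifferent between X and Y
Mixed NE: P1 plays (A: 0.5, B: 0.5), P2 plays (X: 0.5, Y: 0.5)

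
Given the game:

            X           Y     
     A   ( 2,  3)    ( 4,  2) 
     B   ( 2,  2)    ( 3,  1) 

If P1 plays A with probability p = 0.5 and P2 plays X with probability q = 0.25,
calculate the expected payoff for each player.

E[P1] = 3.125, E[P2] = 1.75

Work:
E[P1] = p·q·π₁(A,X) + p·(1-q)·π₁(A,Y) + (1-p)·q·π₁(B,X) + (1-p)·(1-q)·π₁(B,Y)
= 0.5·0.25·2 + 0.5·0.75·4 + 0.5·0.25·2 + 0.5·0.75·3
= 3.125

E[P2] = 1.75 (similar calculation)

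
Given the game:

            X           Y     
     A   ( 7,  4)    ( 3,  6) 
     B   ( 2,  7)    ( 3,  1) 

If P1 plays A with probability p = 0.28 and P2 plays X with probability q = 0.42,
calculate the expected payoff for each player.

E[P1] = 3.168, E[P2] = 3.9792

Work:
E[P1] = p·q·π₁(A,X) + p·(1-q)·π₁(A,Y) + (1-p)·q·π₁(B,X) + (1-p)·(1-q)·π₁(B,Y)
= 0.28·0.42·7 + 0.28·0.58·3 + 0.72·0.42·2 + 0.72·0.58·3
= 3.168

E[P2] = 3.9792 (similar calculation)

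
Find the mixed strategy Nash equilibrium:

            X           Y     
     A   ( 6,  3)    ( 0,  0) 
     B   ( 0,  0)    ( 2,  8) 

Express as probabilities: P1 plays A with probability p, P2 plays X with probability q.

p = 0.7273, q = 0.25

Work:
Find probabilities that make opponent indifferent:
P2 chooses q to make P1 indifferent between A and B
P1 chooses p to make P2 indifferent between X and Y
Mixed NE: P1 plays (A: 0.7273, B: 0.2727), P2 plays (X: 0.25, Y: 0.75)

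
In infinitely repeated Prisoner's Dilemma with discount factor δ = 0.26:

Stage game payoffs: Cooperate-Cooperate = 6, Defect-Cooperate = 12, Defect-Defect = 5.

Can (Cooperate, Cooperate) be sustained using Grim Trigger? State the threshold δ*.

δ* = 0.8571; since δ = 0.26 < 0.8571, cooperation cannot be sustained

Work:
For Grim Trigger:
Cooperate forever: 6/(1-δ)
Defect then punished: 12 + 5·δ/(1-δ)
Need: 6/(1-δ) ≥ 12 + 5·δ/(1-δ)
Solving: δ ≥ (T-R)/(T-P) = (12-6)/(12-5) = 0.8571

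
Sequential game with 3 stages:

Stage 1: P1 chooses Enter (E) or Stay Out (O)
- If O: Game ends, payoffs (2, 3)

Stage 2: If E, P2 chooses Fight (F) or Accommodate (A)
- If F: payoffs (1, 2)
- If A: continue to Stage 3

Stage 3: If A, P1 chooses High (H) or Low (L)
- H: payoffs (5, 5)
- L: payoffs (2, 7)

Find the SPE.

SPE: (E, A, H); Outcome (5, 5)

Work:
Stage 3: P1 chooses H (5 vs 2)
Stage 2: P2: F->2, A->5 (anticipating H). Choose A
Stage 1: P1: O->2, E->5 (anticipating A, H). Choose E
SPE path: E -> A -> H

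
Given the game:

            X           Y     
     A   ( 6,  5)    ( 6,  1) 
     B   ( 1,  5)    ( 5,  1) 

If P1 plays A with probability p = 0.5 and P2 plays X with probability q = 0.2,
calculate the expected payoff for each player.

E[P1] = 5.1, E[P2] = 1.8

Work:
E[P1] = p·q·π₁(A,X) + p·(1-q)·π₁(A,Y) + (1-p)·q·π₁(B,X) + (1-p)·(1-q)·π₁(B,Y)
= 0.5·0.2·6 + 0.5·0.8·6 + 0.5·0.2·1 + 0.5·0.8·5
= 5.1

E[P2] = 1.8 (similar calculation)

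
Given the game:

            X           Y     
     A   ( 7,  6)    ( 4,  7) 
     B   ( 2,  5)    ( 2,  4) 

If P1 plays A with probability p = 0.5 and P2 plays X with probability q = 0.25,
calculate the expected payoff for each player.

E[P1] = 3.375, E[P2] = 5.5

Work:
E[P1] = p·q·π₁(A,X) + p·(1-q)·π₁(A,Y) + (1-p)·q·π₁(B,X) + (1-p)·(1-q)·π₁(B,Y)
= 0.5·0.25·7 + 0.5·0.75·4 + 0.5·0.25·2 + 0.5·0.75·2
= 3.375

E[P2] = 5.5 (similar calculation)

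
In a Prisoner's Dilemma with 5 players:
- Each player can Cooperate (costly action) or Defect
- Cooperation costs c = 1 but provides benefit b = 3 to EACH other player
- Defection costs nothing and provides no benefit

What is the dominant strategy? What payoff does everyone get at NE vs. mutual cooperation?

Dominant: Defect; NE payoff = 0; Coop payoff = 11

Work:
Defect dominates (saves cost c = 1, benefit to others is external)
NE: All defect → everyone gets 0
If all cooperate: each receives (4)×3 - 1 = 11
Social dilemma: 11 > 0 but NE gives 0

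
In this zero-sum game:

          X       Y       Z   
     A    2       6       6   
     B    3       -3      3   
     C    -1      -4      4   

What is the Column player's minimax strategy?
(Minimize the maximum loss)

Column should play X, value = 3

Work:
Column player minimizes Row's maximum payoff:
Column X: max payoff to Row = 3
Column Y: max payoff to Row = 6
Column Z: max payoff to Row = 6
Minimum is 3, achieved by column X.
Minimax strategy: X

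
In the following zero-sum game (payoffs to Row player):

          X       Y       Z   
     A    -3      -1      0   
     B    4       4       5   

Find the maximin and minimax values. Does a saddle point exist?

Maximin = 4, Minimax = 4, Saddle: True

Work:
Row minimums: [-3, 4] → maximin = 4
Column maximums: [4, 4, 5] → minimax = 4
Saddle point exists! Game value = 4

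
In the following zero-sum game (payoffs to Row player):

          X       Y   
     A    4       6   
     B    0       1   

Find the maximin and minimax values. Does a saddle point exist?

Maximin = 4, Minimax = 4, Saddle: True

Work:
Row minimums: [4, 0] → maximin = 4
Column maximums: [4, 6] → minimax = 4
Saddle point exists! Game value = 4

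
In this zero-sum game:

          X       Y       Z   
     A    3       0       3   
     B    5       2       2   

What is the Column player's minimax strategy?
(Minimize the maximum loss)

Column should play Y, value = 2

Work:
Column player minimizes Row's maximum payoff:
Column X: max payoff to Row = 5
Column Y: max payoff to Row = 2
Column Z: max payoff to Row = 3
Minimum is 2, achieved by column Y.
Minimax strategy: Y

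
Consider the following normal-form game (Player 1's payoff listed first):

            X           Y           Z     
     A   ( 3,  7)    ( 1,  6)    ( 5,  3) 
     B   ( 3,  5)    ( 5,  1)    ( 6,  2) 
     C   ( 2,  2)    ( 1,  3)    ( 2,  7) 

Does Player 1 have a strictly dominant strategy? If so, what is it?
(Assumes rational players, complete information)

No strictly dominant strategy exists for Player 1

Work:
A strategy strictly dominates another if it gives a strictly higher payoff against every opponent action. Compare each pair of P1's strategies column-by-column:
  A vs B: [3 vs 3, 1 vs 5, 5 vs 6] → A does not strictly dominate B (column X: 3 ≤ 3)
  A vs C: [3 vs 2, 1 vs 1, 5 vs 2] → A does not strictly dominate C (column Y: 1 ≤ 1)
  B vs A: [3 vs 3, 5 vs 1, 6 vs 5] → B does not strictly dominate A (column X: 3 ≤ 3)
  B vs C: [3 vs 2, 5 vs 1, 6 vs 2] → B strictly dominates C
  C vs A: [2 vs 3, 1 vs 1, 2 vs 5] → C does not strictly dominate A (column X: 2 ≤ 3)
  C vs B: [2 vs 3, 1 vs 5, 2 vs 6] → C does not strictly dominate B (column X: 2 ≤ 3)
No single strategy strictly dominates all others → no strictly dominant strategy.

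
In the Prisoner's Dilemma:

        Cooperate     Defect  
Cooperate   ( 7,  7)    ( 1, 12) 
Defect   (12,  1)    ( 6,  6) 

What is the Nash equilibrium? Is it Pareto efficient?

(Defect, Defect) is NE; not Pareto efficient

Work:
Defect dominates Cooperate for both players:
If P2 cooperates: Defect (12) > Cooperate (7)
If P2 defects: Defect (6) > Cooperate (1)
NE: (Defect, Defect) with payoff (6, 6)
But (Cooperate, Cooperate) = (7, 7) Pareto dominates (6, 6)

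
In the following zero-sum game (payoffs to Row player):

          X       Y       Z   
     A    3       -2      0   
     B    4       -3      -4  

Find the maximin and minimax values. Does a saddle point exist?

Maximin = -2, Minimax = -2, Saddle: True

Work:
Row minimums: [-2, -4] → maximin = -2
Column maximums: [4, -2, 0] → minimax = -2
Saddle point exists! Game value = -2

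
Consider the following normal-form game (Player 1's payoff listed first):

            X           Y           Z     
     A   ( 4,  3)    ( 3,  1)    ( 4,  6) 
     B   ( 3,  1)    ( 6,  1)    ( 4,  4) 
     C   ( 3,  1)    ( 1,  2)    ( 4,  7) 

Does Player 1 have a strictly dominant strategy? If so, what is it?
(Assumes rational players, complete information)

No strictly dominant strategy exists for Player 1

Work:
A strategy strictly dominates another if it gives a strictly higher payoff against every opponent action. Compare each pair of P1's strategies column-by-column:
  A vs B: [4 vs 3, 3 vs 6, 4 vs 4] → A does not strictly dominate B (column Y: 3 ≤ 6)
  A vs C: [4 vs 3, 3 vs 1, 4 vs 4] → A does not strictly dominate C (column Z: 4 ≤ 4)
  B vs A: [3 vs 4, 6 vs 3, 4 vs 4] → B does not strictly dominate A (column X: 3 ≤ 4)
  B vs C: [3 vs 3, 6 vs 1, 4 vs 4] → B does not strictly dominate C (column X: 3 ≤ 3)
  C vs A: [3 vs 4, 1 vs 3, 4 vs 4] → C does not strictly dominate A (column X: 3 ≤ 4)
  C vs B: [3 vs 3, 1 vs 6, 4 vs 4] → C does not strictly dominate B (column X: 3 ≤ 3)
No single strategy strictly dominates all others → no strictly dominant strategy.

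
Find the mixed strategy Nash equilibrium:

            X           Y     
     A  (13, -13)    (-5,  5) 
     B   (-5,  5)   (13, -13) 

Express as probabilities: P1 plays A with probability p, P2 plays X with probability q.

p = 0.5, q = 0.5

Work:
Find probabilities that make opponent indifferent:
P2 chooses q to make P1 indifferent between A and B
P1 chooses p to make P2 indifferent between X and Y
Mixed NE: P1 plays (A: 0.5, B: 0.5), P2 plays (X: 0.5, Y: 0.5)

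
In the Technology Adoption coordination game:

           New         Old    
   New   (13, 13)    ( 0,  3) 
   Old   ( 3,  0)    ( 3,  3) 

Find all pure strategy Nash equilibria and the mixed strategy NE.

Pure NE: (New, New) and (Old, Old); Mixed NE: p = 0.2308, q = 0.2308

Work:
Check pure NE:
(New, New): (13, 13) - no unilateral deviation beneficial
(Old, Old): (3, 3) - no unilateral deviation beneficial
Mixed NE: P1 plays New with p = 0.2308, P2 plays New with q = 0.2308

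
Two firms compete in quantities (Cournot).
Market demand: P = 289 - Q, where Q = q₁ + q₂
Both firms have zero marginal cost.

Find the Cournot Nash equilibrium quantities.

q₁* = q₂* = 96.33; P* = 96.33

Work:
Profit: π_i = P·q_i = (a - q_i - q_j)·q_i
FOC: ∂π_i/∂q_i = a - 2q_i - q_j = 0
Reaction function: q_i = (289 - q_j)/2
Symmetry: q* = 289/3 = 96.33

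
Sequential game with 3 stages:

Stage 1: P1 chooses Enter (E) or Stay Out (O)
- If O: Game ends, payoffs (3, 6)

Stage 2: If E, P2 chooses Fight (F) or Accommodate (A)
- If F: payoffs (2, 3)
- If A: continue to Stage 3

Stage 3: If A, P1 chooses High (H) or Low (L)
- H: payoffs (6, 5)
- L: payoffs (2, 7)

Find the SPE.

SPE: (E, A, H); Outcome (6, 5)

Work:
Stage 3: P1 chooses H (6 vs 2)
Stage 2: P2: F->3, A->5 (anticipating H). Choose A
Stage 1: P1: O->3, E->6 (anticipating A, H). Choose E
SPE path: E -> A -> H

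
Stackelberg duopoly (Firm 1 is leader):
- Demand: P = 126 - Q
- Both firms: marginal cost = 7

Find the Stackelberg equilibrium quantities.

q₁* (leader) = 59.5, q₂* (follower) = 29.75

Work:
Follower's reaction: q₂ = (a - c - q₁)/2
Leader substitutes: π₁ = q₁·(a - q₁ - (a-c-q₁)/2 - c)
FOC: q₁* = (126 - 7)/2 = 59.50
Then: q₂* = (126 - 7 - 59.5)/2 = 29.75
Leader has first-mover advantage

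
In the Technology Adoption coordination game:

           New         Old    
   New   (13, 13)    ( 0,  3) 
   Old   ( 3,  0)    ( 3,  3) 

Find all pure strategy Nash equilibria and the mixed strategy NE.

Pure NE: (New, New) and (Old, Old); Mixed NE: p = 0.2308, q = 0.2308

Work:
Check pure NE:
(New, New): (13, 13) - no unilateral deviation beneficial
(Old, Old): (3, 3) - no unilateral deviation beneficial
Mixed NE: P1 plays New with p = 0.2308, P2 plays New with q = 0.2308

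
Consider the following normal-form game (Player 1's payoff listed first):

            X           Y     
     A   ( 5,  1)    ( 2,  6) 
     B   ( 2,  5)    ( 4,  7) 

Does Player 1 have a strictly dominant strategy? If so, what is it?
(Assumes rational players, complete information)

No strictly dominant strategy exists for Player 1

Work:
A strategy strictly dominates another if it gives a strictly higher payoff against every opponent action. Compare each pair of P1's strategies column-by-column:
  A vs B: [5 vs 2, 2 vs 4] → A does not strictly dominate B (column Y: 2 ≤ 4)
  B vs A: [2 vs 5, 4 vs 2] → B does not strictly dominate A (column X: 2 ≤ 5)
No single strategy strictly dominates all others → no strictly dominant strategy.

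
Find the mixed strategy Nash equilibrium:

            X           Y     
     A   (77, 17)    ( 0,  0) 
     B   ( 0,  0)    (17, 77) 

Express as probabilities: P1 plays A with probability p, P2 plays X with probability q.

p = 0.8191, q = 0.1809

Work:
Find probabilities that make opponent indifferent:
P2 chooses q to make P1 indifferent between A and B
P1 chooses p to make P2 indifferent between X and Y
Mixed NE: P1 plays (A: 0.8191, B: 0.1809), P2 plays (X: 0.1809, Y: 0.8191)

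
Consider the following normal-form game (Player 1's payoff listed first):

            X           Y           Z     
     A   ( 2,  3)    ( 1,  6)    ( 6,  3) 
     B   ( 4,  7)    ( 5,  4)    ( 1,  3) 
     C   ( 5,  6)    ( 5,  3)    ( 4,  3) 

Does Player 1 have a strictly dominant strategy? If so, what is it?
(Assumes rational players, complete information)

No strictly dominant strategy exists for Player 1

Work:
A strategy strictly dominates another if it gives a strictly higher payoff against every opponent action. Compare each pair of P1's strategies column-by-column:
  A vs B: [2 vs 4, 1 vs 5, 6 vs 1] → A does not strictly dominate B (column X: 2 ≤ 4)
  A vs C: [2 vs 5, 1 vs 5, 6 vs 4] → A does not strictly dominate C (column X: 2 ≤ 5)
  B vs A: [4 vs 2, 5 vs 1, 1 vs 6] → B does not strictly dominate A (column Z: 1 ≤ 6)
  B vs C: [4 vs 5, 5 vs 5, 1 vs 4] → B does not strictly dominate C (column X: 4 ≤ 5)
  C vs A: [5 vs 2, 5 vs 1, 4 vs 6] → C does not strictly dominate A (column Z: 4 ≤ 6)
  C vs B: [5 vs 4, 5 vs 5, 4 vs 1] → C does not strictly dominate B (column Y: 5 ≤ 5)
No single strategy strictly dominates all others → no strictly dominant strategy.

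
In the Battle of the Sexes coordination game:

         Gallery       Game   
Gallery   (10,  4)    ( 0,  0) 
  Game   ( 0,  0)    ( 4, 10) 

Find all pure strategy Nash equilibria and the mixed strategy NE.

Pure NE: (Gallery, Gallery) and (Game, Game); Mixed NE: p = 0.7143, q = 0.2857

Work:
Check pure NE:
(Gallery, Gallery): (10, 4) - no unilateral deviation beneficial
(Game, Game): (4, 10) - no unilateral deviation beneficial
Mixed NE: P1 plays Gallery with p = 0.7143, P2 plays Gallery with q = 0.2857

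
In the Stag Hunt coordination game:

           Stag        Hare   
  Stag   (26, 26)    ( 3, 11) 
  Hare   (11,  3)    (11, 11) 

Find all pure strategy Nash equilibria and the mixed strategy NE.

Pure NE: (Stag, Stag) and (Hare, Hare); Mixed NE: p = 0.3478, q = 0.3478

Work:
Check pure NE:
(Stag, Stag): (26, 26) - no unilateral deviation beneficial
(Hare, Hare): (11, 11) - no unilateral deviation beneficial
Mixed NE: P1 plays Stag with p = 0.3478, P2 plays Stag with q = 0.3478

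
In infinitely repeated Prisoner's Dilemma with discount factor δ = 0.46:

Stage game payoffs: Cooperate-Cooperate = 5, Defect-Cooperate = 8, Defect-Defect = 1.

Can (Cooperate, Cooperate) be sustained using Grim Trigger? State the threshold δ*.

δ* = 0.4286; since δ = 0.46 ≥ 0.4286, cooperation can be sustained

Work:
For Grim Trigger:
Cooperate forever: 5/(1-δ)
Defect then punished: 8 + 1·δ/(1-δ)
Need: 5/(1-δ) ≥ 8 + 1·δ/(1-δ)
Solving: δ ≥ (T-R)/(T-P) = (8-5)/(8-1) = 0.4286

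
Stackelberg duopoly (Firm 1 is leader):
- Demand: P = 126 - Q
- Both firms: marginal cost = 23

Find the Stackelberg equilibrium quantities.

q₁* (leader) = 51.5, q₂* (follower) = 25.75

Work:
Follower's reaction: q₂ = (a - c - q₁)/2
Leader substitutes: π₁ = q₁·(a - q₁ - (a-c-q₁)/2 - c)
FOC: q₁* = (126 - 23)/2 = 51.50
Then: q₂* = (126 - 23 - 51.5)/2 = 25.75
Leader has first-mover advantage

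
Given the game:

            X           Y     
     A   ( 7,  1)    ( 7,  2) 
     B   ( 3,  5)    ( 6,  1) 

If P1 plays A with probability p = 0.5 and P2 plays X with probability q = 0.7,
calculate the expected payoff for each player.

E[P1] = 5.45, E[P2] = 2.55

Work:
E[P1] = p·q·π₁(A,X) + p·(1-q)·π₁(A,Y) + (1-p)·q·π₁(B,X) + (1-p)·(1-q)·π₁(B,Y)
= 0.5·0.7·7 + 0.5·0.3·7 + 0.5·0.7·3 + 0.5·0.3·6
= 5.45

E[P2] = 2.55 (similar calculation)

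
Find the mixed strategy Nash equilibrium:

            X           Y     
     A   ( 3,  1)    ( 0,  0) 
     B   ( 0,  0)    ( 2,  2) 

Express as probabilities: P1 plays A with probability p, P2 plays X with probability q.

p = 0.6667, q = 0.4

Work:
Find probabilities that make opponent indifferent:
P2 chooses q to make P1 indifferent between A and B
P1 chooses p to make P2 indifferent between X and Y
Mixed NE: P1 plays (A: 0.6667, B: 0.3333), P2 plays (X: 0.4, Y: 0.6)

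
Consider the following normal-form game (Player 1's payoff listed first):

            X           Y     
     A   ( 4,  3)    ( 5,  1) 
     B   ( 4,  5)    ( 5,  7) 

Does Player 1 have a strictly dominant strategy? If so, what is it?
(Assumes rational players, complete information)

No strictly dominant strategy exists for Player 1

Work:
A strategy strictly dominates another if it gives a strictly higher payoff against every opponent action. Compare each pair of P1's strategies column-by-column:
  A vs B: [4 vs 4, 5 vs 5] → A does not strictly dominate B (column X: 4 ≤ 4)
  B vs A: [4 vs 4, 5 vs 5] → B does not strictly dominate A (column X: 4 ≤ 4)
No single strategy strictly dominates all others → no strictly dominant strategy.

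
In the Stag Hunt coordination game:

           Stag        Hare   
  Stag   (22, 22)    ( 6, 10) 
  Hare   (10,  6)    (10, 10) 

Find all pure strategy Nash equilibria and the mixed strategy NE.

Pure NE: (Stag, Stag) and (Hare, Hare); Mixed NE: p = 0.25, q = 0.25

Work:
Check pure NE:
(Stag, Stag): (22, 22) - no unilateral deviation beneficial
(Hare, Hare): (10, 10) - no unilateral deviation beneficial
Mixed NE: P1 plays Stag with p = 0.25, P2 plays Stag with q = 0.25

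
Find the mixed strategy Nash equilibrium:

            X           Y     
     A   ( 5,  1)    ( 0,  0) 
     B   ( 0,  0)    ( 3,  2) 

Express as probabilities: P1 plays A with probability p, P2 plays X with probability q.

p = 0.6667, q = 0.375

Work:
Find probabilities that make opponent indifferent:
P2 chooses q to make P1 indifferent between A and B
P1 chooses p to make P2 indifferent between X and Y
Mixed NE: P1 plays (A: 0.6667, B: 0.3333), P2 plays (X: 0.375, Y: 0.625)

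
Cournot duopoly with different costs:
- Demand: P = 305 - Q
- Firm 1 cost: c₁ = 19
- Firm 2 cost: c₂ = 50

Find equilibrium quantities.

q₁* = 105.67, q₂* = 74.67

Work:
Reaction: q₁ = (305 - 19 - q₂)/2
Reaction: q₂ = (305 - 50 - q₁)/2
Solve simultaneously:
q₁* = (305 - 2×19 + 50)/3 = 105.67
q₂* = (305 - 2×50 + 19)/3 = 74.67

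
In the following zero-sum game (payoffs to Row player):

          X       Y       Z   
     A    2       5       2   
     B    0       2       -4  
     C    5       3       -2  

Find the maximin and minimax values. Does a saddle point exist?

Maximin = 2, Minimax = 2, Saddle: True

Work:
Row minimums: [2, -4, -2] → maximin = 2
Column maximums: [5, 5, 2] → minimax = 2
Saddle point exists! Game value = 2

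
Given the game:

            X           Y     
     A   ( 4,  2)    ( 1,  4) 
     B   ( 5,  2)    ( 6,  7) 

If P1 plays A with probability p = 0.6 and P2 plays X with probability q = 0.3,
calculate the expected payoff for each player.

E[P1] = 3.42, E[P2] = 4.24

Work:
E[P1] = p·q·π₁(A,X) + p·(1-q)·π₁(A,Y) + (1-p)·q·π₁(B,X) + (1-p)·(1-q)·π₁(B,Y)
= 0.6·0.3·4 + 0.6·0.7·1 + 0.4·0.3·5 + 0.4·0.7·6
= 3.42

E[P2] = 4.24 (similar calculation)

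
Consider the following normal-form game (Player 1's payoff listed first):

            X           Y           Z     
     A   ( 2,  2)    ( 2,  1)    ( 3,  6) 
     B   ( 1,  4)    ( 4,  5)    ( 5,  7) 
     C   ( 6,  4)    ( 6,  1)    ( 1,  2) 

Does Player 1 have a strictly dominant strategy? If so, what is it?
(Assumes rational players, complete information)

No strictly dominant strategy exists for Player 1

Work:
A strategy strictly dominates another if it gives a strictly higher payoff against every opponent action. Compare each pair of P1's strategies column-by-column:
  A vs B: [2 vs 1, 2 vs 4, 3 vs 5] → A does not strictly dominate B (column Y: 2 ≤ 4)
  A vs C: [2 vs 6, 2 vs 6, 3 vs 1] → A does not strictly dominate C (column X: 2 ≤ 6)
  B vs A: [1 vs 2, 4 vs 2, 5 vs 3] → B does not strictly dominate A (column X: 1 ≤ 2)
  B vs C: [1 vs 6, 4 vs 6, 5 vs 1] → B does not strictly dominate C (column X: 1 ≤ 6)
  C vs A: [6 vs 2, 6 vs 2, 1 vs 3] → C does not strictly dominate A (column Z: 1 ≤ 3)
  C vs B: [6 vs 1, 6 vs 4, 1 vs 5] → C does not strictly dominate B (column Z: 1 ≤ 5)
No single strategy strictly dominates all others → no strictly dominant strategy.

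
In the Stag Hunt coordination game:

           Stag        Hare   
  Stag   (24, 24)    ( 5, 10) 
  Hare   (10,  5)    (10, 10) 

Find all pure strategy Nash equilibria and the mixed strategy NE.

Pure NE: (Stag, Stag) and (Hare, Hare); Mixed NE: p = 0.2632, q = 0.2632

Work:
Check pure NE:
(Stag, Stag): (24, 24) - no unilateral deviation beneficial
(Hare, Hare): (10, 10) - no unilateral deviation beneficial
Mixed NE: P1 plays Stag with p = 0.2632, P2 plays Stag with q = 0.2632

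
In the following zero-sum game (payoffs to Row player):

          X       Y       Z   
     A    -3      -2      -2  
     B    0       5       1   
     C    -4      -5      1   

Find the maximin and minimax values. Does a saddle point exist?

Maximin = 0, Minimax = 0, Saddle: True

Work:
Row minimums: [-3, 0, -5] → maximin = 0
Column maximums: [0, 5, 1] → minimax = 0
Saddle point exists! Game value = 0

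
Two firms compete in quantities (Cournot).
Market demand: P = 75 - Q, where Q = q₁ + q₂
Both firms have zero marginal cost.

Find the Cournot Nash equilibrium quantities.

q₁* = q₂* = 25.0; P* = 25.0

Work:
Profit: π_i = P·q_i = (a - q_i - q_j)·q_i
FOC: ∂π_i/∂q_i = a - 2q_i - q_j = 0
Reaction function: q_i = (75 - q_j)/2
Symmetry: q* = 75/3 = 25.0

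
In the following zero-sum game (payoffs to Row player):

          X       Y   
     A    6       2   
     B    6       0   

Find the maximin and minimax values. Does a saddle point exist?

Maximin = 2, Minimax = 2, Saddle: True

Work:
Row minimums: [2, 0] → maximin = 2
Column maximums: [6, 2] → minimax = 2
Saddle point exists! Game value = 2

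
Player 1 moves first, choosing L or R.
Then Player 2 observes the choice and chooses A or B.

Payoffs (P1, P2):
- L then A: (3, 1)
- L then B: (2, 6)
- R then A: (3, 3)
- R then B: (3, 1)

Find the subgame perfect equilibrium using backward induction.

P1 plays R, P2 plays B after L and A after R; Payoff (3, 3)

Work:
Backward induction:
After L: P2 chooses B → P1 gets 2
After R: P2 chooses A → P1 gets 3
P1 chooses R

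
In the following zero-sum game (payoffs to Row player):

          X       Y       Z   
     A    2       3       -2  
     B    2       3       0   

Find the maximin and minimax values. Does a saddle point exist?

Maximin = 0, Minimax = 0, Saddle: True

Work:
Row minimums: [-2, 0] → maximin = 0
Column maximums: [2, 3, 0] → minimax = 0
Saddle point exists! Game value = 0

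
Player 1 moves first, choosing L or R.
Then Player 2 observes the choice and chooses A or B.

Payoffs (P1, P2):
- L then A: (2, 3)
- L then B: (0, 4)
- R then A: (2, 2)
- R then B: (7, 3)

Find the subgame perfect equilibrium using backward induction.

P1 plays R, P2 plays B after L and B after R; Payoff (7, 3)

Work:
Backward induction:
After L: P2 chooses B → P1 gets 0
After R: P2 chooses B → P1 gets 7
P1 chooses R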